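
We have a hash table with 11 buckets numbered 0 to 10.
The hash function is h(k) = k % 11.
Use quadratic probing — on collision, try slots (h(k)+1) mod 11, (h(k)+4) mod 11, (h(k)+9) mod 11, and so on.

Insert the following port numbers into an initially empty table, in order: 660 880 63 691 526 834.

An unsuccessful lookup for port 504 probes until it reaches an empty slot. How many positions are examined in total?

4

Insert 660: h=0, slot 0 empty => index 0.
Insert 880: h=0, slot 0 occupied => index 1.
Insert 63: h=8, slot 8 empty => index 8.
Insert 691: h=9, slot 9 empty => index 9.
Insert 526: h=9, slot 9 occupied => index 10.
Insert 834: h=9, slots 9,10 occupied => index 2.
Table: [660, 880, 834, —, —, —, —, —, 63, 691, 526]
Lookup 504: h=9, probe 9,10,2,7 → slot 7 empty, not found.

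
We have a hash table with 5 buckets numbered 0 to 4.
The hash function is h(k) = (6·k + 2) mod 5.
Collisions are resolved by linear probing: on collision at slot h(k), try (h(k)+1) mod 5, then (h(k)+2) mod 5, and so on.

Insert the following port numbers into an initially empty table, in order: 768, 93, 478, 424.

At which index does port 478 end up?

2

768: h=0 -> slot 0
93: h=0, probe 0,1 -> slot 1
478: h=0, probe 0,1,2 -> slot 2
424: h=1, probe 1,2,3 -> slot 3
Table: [768, 93, 478, 424, _]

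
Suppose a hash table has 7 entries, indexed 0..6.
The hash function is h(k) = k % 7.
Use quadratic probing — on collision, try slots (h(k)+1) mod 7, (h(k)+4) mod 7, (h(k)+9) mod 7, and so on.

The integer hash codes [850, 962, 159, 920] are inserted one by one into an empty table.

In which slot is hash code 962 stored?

4

850 hashes to 3; slot 3 is free -> place at 3.
962 hashes to 3; 3 taken -> place at 4.
159 hashes to 5; slot 5 is free -> place at 5.
920 hashes to 3; 3,4 taken -> place at 0.
Table: [920, -, -, 850, 962, 159, -]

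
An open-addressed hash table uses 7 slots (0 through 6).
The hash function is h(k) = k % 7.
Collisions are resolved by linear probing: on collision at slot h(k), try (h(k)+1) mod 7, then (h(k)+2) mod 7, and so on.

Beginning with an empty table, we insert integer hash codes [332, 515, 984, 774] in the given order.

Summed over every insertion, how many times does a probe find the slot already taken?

332 hashes to 3; slot 3 is free -> place at 3.
515 hashes to 4; slot 4 is free -> place at 4.
984 hashes to 4; 4 taken -> place at 5.
774 hashes to 4; 4,5 taken -> place at 6.
Table: [_, _, _, 332, 515, 984, 774]

3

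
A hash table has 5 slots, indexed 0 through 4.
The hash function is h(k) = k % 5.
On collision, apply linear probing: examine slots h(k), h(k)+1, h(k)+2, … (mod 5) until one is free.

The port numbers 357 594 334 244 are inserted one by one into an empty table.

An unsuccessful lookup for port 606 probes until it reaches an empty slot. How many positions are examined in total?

3

357: h=2 → slot 2
594: h=4 → slot 4
334: h=4, probe 4,0 → slot 0
244: h=4, probe 4,0,1 → slot 1
Table: [334, 244, 357, _, 594]
Lookup 606: h=1, probe 1,2,3 → slot 3 empty, not found.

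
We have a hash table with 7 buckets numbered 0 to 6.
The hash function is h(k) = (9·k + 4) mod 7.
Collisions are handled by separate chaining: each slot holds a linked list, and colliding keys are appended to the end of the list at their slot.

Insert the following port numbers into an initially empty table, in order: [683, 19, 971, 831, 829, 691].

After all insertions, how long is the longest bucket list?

4

Insert 683: h=5, bucket 5 empty -> new chain.
Insert 19: h=0, bucket 0 empty -> new chain.
Insert 971: h=0, bucket 0 nonempty -> append to chain.
Insert 831: h=0, bucket 0 nonempty -> append to chain.
Insert 829: h=3, bucket 3 empty -> new chain.
Insert 691: h=0, bucket 0 nonempty -> append to chain.
Final buckets:
0: 19 -> 971 -> 831 -> 691
1: —
2: —
3: 829
4: —
5: 683
6: —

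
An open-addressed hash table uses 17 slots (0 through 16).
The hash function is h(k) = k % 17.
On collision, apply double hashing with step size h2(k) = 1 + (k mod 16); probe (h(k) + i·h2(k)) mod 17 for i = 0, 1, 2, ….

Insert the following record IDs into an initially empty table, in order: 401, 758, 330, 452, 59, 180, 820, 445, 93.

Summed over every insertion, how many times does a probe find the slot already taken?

401: h=10 → slot 10
758: h=10, h2=7, probe 10,0 → slot 0
330: h=7 → slot 7
452: h=10, h2=5, probe 10,15 → slot 15
59: h=8 → slot 8
180: h=10, h2=5, probe 10,15,3 → slot 3
820: h=4 → slot 4
445: h=3, h2=14, probe 3,0,14 → slot 14
93: h=8, h2=14, probe 8,5 → slot 5
Table: [758, ., ., 180, 820, 93, ., 330, 59, ., 401, ., ., ., 445, 452, .]

7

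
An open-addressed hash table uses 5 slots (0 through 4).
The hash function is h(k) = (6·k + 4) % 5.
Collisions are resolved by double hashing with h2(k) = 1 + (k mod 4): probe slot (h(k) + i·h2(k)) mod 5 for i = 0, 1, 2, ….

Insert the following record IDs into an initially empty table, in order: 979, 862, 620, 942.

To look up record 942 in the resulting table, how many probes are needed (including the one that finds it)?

979: h=3 -> slot 3
862: h=1 -> slot 1
620: h=4 -> slot 4
942: h=1, h2=3, probe 1,4,2 -> slot 2
Table: [-, 862, 942, 979, 620]
Lookup 942: h=1, h2=3, probe 1,4,2 → found at 2.

3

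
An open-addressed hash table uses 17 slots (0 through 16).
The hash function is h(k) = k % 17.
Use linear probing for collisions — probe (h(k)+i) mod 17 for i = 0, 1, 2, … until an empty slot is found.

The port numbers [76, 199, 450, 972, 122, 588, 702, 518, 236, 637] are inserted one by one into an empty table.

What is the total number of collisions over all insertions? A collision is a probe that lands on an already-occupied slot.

10

76 hashes to 8; slot 8 is free → place at 8.
199 hashes to 12; slot 12 is free → place at 12.
450 hashes to 8; 8 taken → place at 9.
972 hashes to 3; slot 3 is free → place at 3.
122 hashes to 3; 3 taken → place at 4.
588 hashes to 10; slot 10 is free → place at 10.
702 hashes to 5; slot 5 is free → place at 5.
518 hashes to 8; 8,9,10 taken → place at 11.
236 hashes to 15; slot 15 is free → place at 15.
637 hashes to 8; 8,9,10,11,12 taken → place at 13.
Table: [., ., ., 972, 122, 702, ., ., 76, 450, 588, 518, 199, 637, ., 236, .]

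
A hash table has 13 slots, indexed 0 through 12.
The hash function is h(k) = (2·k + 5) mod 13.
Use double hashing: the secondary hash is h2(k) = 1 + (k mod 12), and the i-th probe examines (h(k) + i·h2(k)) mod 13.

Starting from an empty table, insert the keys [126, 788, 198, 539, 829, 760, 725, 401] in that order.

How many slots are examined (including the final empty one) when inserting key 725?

2

126: h=10 => slot 10
788: h=8 => slot 8
198: h=11 => slot 11
539: h=4 => slot 4
829: h=12 => slot 12
760: h=4, h2=5, probe 4,9 => slot 9
725: h=12, h2=6, probe 12,5 => slot 5
401: h=1 => slot 1
Table: [∅, 401, ∅, ∅, 539, 725, ∅, ∅, 788, 760, 126, 198, 829]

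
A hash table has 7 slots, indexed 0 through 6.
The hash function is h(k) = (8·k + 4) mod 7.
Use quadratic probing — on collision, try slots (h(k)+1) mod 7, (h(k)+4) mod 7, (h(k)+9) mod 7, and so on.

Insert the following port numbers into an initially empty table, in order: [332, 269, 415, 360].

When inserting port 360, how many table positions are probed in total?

Insert 332: h=0, slot 0 empty → index 0.
Insert 269: h=0, slot 0 occupied → index 1.
Insert 415: h=6, slot 6 empty → index 6.
Insert 360: h=0, slots 0,1 occupied → index 4.
Table: [332, 269, -, -, 360, -, 415]

3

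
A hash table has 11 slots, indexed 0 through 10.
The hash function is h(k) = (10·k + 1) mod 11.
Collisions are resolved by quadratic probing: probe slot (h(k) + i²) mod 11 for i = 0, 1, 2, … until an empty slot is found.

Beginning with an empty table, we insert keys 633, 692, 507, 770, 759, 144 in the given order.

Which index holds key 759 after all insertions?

5

Insert 633: h=6, slot 6 empty -> index 6.
Insert 692: h=2, slot 2 empty -> index 2.
Insert 507: h=0, slot 0 empty -> index 0.
Insert 770: h=1, slot 1 empty -> index 1.
Insert 759: h=1, slots 1,2 occupied -> index 5.
Insert 144: h=0, slots 0,1 occupied -> index 4.
Table: [507, 770, 692, ., 144, 759, 633, ., ., ., .]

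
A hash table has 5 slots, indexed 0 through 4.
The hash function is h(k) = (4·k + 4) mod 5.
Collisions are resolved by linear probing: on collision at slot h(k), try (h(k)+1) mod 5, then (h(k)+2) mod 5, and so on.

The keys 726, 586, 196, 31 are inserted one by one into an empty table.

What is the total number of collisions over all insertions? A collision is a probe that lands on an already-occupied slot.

Insert 726: h=3, slot 3 empty -> index 3.
Insert 586: h=3, slot 3 occupied -> index 4.
Insert 196: h=3, slots 3,4 occupied -> index 0.
Insert 31: h=3, slots 3,4,0 occupied -> index 1.
Table: [196, 31, _, 726, 586]

6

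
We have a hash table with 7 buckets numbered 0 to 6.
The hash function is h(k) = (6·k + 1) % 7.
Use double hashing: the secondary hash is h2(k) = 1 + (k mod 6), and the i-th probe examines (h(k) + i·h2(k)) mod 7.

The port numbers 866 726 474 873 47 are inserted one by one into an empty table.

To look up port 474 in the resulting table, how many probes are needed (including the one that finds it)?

866 hashes to 3; slot 3 is free -> place at 3.
726 hashes to 3, h2=1; 3 taken -> place at 4.
474 hashes to 3, h2=1; 3,4 taken -> place at 5.
873 hashes to 3, h2=4; 3 taken -> place at 0.
47 hashes to 3, h2=6; 3 taken -> place at 2.
Table: [873, _, 47, 866, 726, 474, _]
Lookup 474: h=3, h2=1, probe 3,4,5 → found at 5.

3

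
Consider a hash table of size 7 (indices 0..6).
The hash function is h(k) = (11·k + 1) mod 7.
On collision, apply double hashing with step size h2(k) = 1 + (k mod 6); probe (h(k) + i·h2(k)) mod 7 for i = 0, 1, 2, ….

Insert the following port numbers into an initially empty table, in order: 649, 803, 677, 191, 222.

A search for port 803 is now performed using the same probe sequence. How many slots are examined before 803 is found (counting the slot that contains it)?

2

649 hashes to 0; slot 0 is free -> place at 0.
803 hashes to 0, h2=6; 0 taken -> place at 6.
677 hashes to 0, h2=6; 0,6 taken -> place at 5.
191 hashes to 2; slot 2 is free -> place at 2.
222 hashes to 0, h2=1; 0 taken -> place at 1.
Table: [649, 222, 191, _, _, 677, 803]
Lookup 803: h=0, h2=6, probe 0,6 → found at 6.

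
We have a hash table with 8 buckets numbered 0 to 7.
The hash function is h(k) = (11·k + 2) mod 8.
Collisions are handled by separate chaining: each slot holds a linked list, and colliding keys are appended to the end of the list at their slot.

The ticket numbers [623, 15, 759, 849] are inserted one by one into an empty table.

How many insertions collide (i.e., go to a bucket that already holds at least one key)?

Insert 623: h=7, bucket 7 empty → new chain.
Insert 15: h=7, bucket 7 nonempty → append to chain.
Insert 759: h=7, bucket 7 nonempty → append to chain.
Insert 849: h=5, bucket 5 empty → new chain.
Final buckets:
0: ∅
1: ∅
2: ∅
3: ∅
4: ∅
5: 849
6: ∅
7: 623 -> 15 -> 759

2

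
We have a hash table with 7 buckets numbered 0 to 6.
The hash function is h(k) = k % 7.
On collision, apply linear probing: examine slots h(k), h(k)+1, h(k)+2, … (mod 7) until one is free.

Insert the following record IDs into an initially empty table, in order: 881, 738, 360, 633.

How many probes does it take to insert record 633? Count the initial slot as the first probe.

Insert 881: h=6, slot 6 empty -> index 6.
Insert 738: h=3, slot 3 empty -> index 3.
Insert 360: h=3, slot 3 occupied -> index 4.
Insert 633: h=3, slots 3,4 occupied -> index 5.
Table: [_, _, _, 738, 360, 633, 881]

3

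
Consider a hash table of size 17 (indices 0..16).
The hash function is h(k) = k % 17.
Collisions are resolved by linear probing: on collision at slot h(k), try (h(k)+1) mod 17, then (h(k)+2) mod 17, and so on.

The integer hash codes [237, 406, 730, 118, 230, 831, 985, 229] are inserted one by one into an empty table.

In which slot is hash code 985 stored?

237: h=16 -> slot 16
406: h=15 -> slot 15
730: h=16, probe 16,0 -> slot 0
118: h=16, probe 16,0,1 -> slot 1
230: h=9 -> slot 9
831: h=15, probe 15,16,0,1,2 -> slot 2
985: h=16, probe 16,0,1,2,3 -> slot 3
229: h=8 -> slot 8
Table: [730, 118, 831, 985, -, -, -, -, 229, 230, -, -, -, -, -, 406, 237]

3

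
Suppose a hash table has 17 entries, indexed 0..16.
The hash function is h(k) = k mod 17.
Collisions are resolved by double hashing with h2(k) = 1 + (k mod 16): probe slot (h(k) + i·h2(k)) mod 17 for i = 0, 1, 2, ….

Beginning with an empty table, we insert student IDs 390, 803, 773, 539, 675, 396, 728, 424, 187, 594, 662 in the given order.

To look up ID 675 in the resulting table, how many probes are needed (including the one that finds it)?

3

390 hashes to 16; slot 16 is free → place at 16.
803 hashes to 4; slot 4 is free → place at 4.
773 hashes to 8; slot 8 is free → place at 8.
539 hashes to 12; slot 12 is free → place at 12.
675 hashes to 12, h2=4; 12,16 taken → place at 3.
396 hashes to 5; slot 5 is free → place at 5.
728 hashes to 14; slot 14 is free → place at 14.
424 hashes to 16, h2=9; 16,8 taken → place at 0.
187 hashes to 0, h2=12; 0,12 taken → place at 7.
594 hashes to 16, h2=3; 16 taken → place at 2.
662 hashes to 16, h2=7; 16 taken → place at 6.
Table: [424, ∅, 594, 675, 803, 396, 662, 187, 773, ∅, ∅, ∅, 539, ∅, 728, ∅, 390]
Lookup 675: h=12, h2=4, probe 12,16,3 → found at 3.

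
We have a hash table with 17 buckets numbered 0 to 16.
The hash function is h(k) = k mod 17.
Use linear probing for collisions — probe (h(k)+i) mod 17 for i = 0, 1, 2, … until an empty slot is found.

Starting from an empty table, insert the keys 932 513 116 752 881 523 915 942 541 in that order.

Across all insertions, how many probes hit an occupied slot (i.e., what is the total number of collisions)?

932 hashes to 14; slot 14 is free => place at 14.
513 hashes to 3; slot 3 is free => place at 3.
116 hashes to 14; 14 taken => place at 15.
752 hashes to 4; slot 4 is free => place at 4.
881 hashes to 14; 14,15 taken => place at 16.
523 hashes to 13; slot 13 is free => place at 13.
915 hashes to 14; 14,15,16 taken => place at 0.
942 hashes to 7; slot 7 is free => place at 7.
541 hashes to 14; 14,15,16,0 taken => place at 1.
Table: [915, 541, -, 513, 752, -, -, 942, -, -, -, -, -, 523, 932, 116, 881]

10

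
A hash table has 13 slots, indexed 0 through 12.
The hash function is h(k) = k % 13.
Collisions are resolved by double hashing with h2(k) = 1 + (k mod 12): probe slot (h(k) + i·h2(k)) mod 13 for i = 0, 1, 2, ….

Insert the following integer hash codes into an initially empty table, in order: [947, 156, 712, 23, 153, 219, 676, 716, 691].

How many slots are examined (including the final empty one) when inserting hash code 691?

Insert 947: h=11, slot 11 empty => index 11.
Insert 156: h=0, slot 0 empty => index 0.
Insert 712: h=10, slot 10 empty => index 10.
Insert 23: h=10, h2=12, slot 10 occupied => index 9.
Insert 153: h=10, h2=10, slot 10 occupied => index 7.
Insert 219: h=11, h2=4, slot 11 occupied => index 2.
Insert 676: h=0, h2=5, slot 0 occupied => index 5.
Insert 716: h=1, slot 1 empty => index 1.
Insert 691: h=2, h2=8, slots 2,10,5,0 occupied => index 8.
Table: [156, 716, 219, —, —, 676, —, 153, 691, 23, 712, 947, —]

5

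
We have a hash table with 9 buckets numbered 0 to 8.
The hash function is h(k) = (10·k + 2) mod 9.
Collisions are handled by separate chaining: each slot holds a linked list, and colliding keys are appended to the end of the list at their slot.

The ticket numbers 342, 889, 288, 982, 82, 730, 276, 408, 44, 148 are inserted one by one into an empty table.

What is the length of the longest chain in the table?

3

342 → bucket 2
889 → bucket 0
288 → bucket 2 (collision)
982 → bucket 3
82 → bucket 3 (collision)
730 → bucket 3 (collision)
276 → bucket 8
408 → bucket 5
44 → bucket 1
148 → bucket 6
Final buckets:
0: 889
1: 44
2: 342 -> 288
3: 982 -> 82 -> 730
4: -
5: 408
6: 148
7: -
8: 276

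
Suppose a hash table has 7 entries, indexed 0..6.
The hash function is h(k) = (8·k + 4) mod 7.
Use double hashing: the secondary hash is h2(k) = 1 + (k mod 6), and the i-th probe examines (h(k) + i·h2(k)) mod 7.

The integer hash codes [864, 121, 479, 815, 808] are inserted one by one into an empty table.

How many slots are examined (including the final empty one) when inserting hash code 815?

Insert 864: h=0, slot 0 empty -> index 0.
Insert 121: h=6, slot 6 empty -> index 6.
Insert 479: h=0, h2=6, slots 0,6 occupied -> index 5.
Insert 815: h=0, h2=6, slots 0,6,5 occupied -> index 4.
Insert 808: h=0, h2=5, slots 0,5 occupied -> index 3.
Table: [864, ∅, ∅, 808, 815, 479, 121]

4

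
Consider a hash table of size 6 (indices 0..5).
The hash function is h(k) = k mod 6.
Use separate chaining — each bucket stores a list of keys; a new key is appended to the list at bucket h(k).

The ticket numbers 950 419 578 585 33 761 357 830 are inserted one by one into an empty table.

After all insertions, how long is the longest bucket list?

3

950 → bucket 2
419 → bucket 5
578 → bucket 2 (collision)
585 → bucket 3
33 → bucket 3 (collision)
761 → bucket 5 (collision)
357 → bucket 3 (collision)
830 → bucket 2 (collision)
Final buckets:
0: _
1: _
2: 950 -> 578 -> 830
3: 585 -> 33 -> 357
4: _
5: 419 -> 761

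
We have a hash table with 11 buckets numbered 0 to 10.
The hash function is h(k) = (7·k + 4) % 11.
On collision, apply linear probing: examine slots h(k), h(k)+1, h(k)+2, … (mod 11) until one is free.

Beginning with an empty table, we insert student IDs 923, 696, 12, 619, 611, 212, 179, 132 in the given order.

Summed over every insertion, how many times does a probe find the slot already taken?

923 hashes to 8; slot 8 is free => place at 8.
696 hashes to 3; slot 3 is free => place at 3.
12 hashes to 0; slot 0 is free => place at 0.
619 hashes to 3; 3 taken => place at 4.
611 hashes to 2; slot 2 is free => place at 2.
212 hashes to 3; 3,4 taken => place at 5.
179 hashes to 3; 3,4,5 taken => place at 6.
132 hashes to 4; 4,5,6 taken => place at 7.
Table: [12, —, 611, 696, 619, 212, 179, 132, 923, —, —]

9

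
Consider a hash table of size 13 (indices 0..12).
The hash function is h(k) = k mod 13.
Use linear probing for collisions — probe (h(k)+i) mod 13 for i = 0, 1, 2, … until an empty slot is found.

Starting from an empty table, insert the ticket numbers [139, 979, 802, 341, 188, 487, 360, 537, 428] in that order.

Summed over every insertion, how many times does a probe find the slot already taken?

139: h=9 => slot 9
979: h=4 => slot 4
802: h=9, probe 9,10 => slot 10
341: h=3 => slot 3
188: h=6 => slot 6
487: h=6, probe 6,7 => slot 7
360: h=9, probe 9,10,11 => slot 11
537: h=4, probe 4,5 => slot 5
428: h=12 => slot 12
Table: [-, -, -, 341, 979, 537, 188, 487, -, 139, 802, 360, 428]

5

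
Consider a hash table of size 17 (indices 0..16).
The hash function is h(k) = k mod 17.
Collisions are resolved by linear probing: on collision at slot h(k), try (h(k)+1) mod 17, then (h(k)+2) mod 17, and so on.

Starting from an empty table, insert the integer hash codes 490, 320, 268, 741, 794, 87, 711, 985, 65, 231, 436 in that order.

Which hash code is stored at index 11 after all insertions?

490: h=14 -> slot 14
320: h=14, probe 14,15 -> slot 15
268: h=13 -> slot 13
741: h=10 -> slot 10
794: h=12 -> slot 12
87: h=2 -> slot 2
711: h=14, probe 14,15,16 -> slot 16
985: h=16, probe 16,0 -> slot 0
65: h=14, probe 14,15,16,0,1 -> slot 1
231: h=10, probe 10,11 -> slot 11
436: h=11, probe 11,12,13,14,15,16,0,1,2,3 -> slot 3
Table: [985, 65, 87, 436, —, —, —, —, —, —, 741, 231, 794, 268, 490, 320, 711]

231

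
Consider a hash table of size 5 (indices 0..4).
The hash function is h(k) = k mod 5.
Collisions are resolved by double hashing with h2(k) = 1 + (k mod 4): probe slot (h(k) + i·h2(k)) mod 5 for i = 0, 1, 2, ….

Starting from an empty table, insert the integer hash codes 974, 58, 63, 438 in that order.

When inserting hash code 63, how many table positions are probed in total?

974 hashes to 4; slot 4 is free => place at 4.
58 hashes to 3; slot 3 is free => place at 3.
63 hashes to 3, h2=4; 3 taken => place at 2.
438 hashes to 3, h2=3; 3 taken => place at 1.
Table: [-, 438, 63, 58, 974]

2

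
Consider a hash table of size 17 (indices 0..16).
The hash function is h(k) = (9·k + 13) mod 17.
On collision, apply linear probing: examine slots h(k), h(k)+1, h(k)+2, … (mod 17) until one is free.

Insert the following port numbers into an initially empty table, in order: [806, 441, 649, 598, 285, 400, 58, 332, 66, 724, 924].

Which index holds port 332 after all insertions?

12

806: h=8 => slot 8
441: h=4 => slot 4
649: h=6 => slot 6
598: h=6, probe 6,7 => slot 7
285: h=11 => slot 11
400: h=9 => slot 9
58: h=8, probe 8,9,10 => slot 10
332: h=9, probe 9,10,11,12 => slot 12
66: h=12, probe 12,13 => slot 13
724: h=1 => slot 1
924: h=16 => slot 16
Table: [-, 724, -, -, 441, -, 649, 598, 806, 400, 58, 285, 332, 66, -, -, 924]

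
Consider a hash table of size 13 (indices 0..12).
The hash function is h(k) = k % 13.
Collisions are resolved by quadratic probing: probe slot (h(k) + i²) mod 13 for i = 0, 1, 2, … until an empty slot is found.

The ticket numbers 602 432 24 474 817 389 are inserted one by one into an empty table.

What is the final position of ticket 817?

602: h=4 -> slot 4
432: h=3 -> slot 3
24: h=11 -> slot 11
474: h=6 -> slot 6
817: h=11, probe 11,12 -> slot 12
389: h=12, probe 12,0 -> slot 0
Table: [389, ., ., 432, 602, ., 474, ., ., ., ., 24, 817]

12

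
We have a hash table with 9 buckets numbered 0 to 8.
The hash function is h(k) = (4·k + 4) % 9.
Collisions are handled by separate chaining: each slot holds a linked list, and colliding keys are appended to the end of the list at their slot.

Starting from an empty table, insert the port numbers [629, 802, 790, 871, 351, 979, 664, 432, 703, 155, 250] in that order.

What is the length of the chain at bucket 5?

5

629 -> bucket 0
802 -> bucket 8
790 -> bucket 5
871 -> bucket 5 (collision)
351 -> bucket 4
979 -> bucket 5 (collision)
664 -> bucket 5 (collision)
432 -> bucket 4 (collision)
703 -> bucket 8 (collision)
155 -> bucket 3
250 -> bucket 5 (collision)
Final buckets:
0: 629
1: —
2: —
3: 155
4: 351 -> 432
5: 790 -> 871 -> 979 -> 664 -> 250
6: —
7: —
8: 802 -> 703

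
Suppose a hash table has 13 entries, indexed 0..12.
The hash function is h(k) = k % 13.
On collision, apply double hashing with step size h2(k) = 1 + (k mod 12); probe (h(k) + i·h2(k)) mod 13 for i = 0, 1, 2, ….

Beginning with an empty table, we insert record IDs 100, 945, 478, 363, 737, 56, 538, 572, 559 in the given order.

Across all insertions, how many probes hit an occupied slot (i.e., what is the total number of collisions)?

Insert 100: h=9, slot 9 empty => index 9.
Insert 945: h=9, h2=10, slot 9 occupied => index 6.
Insert 478: h=10, slot 10 empty => index 10.
Insert 363: h=12, slot 12 empty => index 12.
Insert 737: h=9, h2=6, slot 9 occupied => index 2.
Insert 56: h=4, slot 4 empty => index 4.
Insert 538: h=5, slot 5 empty => index 5.
Insert 572: h=0, slot 0 empty => index 0.
Insert 559: h=0, h2=8, slot 0 occupied => index 8.
Table: [572, ∅, 737, ∅, 56, 538, 945, ∅, 559, 100, 478, ∅, 363]

3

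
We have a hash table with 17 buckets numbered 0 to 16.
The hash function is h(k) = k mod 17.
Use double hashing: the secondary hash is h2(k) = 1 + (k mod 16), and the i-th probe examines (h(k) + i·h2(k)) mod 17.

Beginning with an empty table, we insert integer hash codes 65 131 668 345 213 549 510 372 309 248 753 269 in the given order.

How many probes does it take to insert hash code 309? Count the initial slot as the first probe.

65 hashes to 14; slot 14 is free -> place at 14.
131 hashes to 12; slot 12 is free -> place at 12.
668 hashes to 5; slot 5 is free -> place at 5.
345 hashes to 5, h2=10; 5 taken -> place at 15.
213 hashes to 9; slot 9 is free -> place at 9.
549 hashes to 5, h2=6; 5 taken -> place at 11.
510 hashes to 0; slot 0 is free -> place at 0.
372 hashes to 15, h2=5; 15 taken -> place at 3.
309 hashes to 3, h2=6; 3,9,15 taken -> place at 4.
248 hashes to 10; slot 10 is free -> place at 10.
753 hashes to 5, h2=2; 5 taken -> place at 7.
269 hashes to 14, h2=14; 14,11 taken -> place at 8.
Table: [510, ., ., 372, 309, 668, ., 753, 269, 213, 248, 549, 131, ., 65, 345, .]

4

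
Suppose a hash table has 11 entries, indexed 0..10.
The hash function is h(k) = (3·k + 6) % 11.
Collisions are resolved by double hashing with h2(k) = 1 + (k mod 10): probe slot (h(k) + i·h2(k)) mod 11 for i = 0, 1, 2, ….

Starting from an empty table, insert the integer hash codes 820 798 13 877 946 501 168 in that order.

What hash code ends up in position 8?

820 hashes to 2; slot 2 is free → place at 2.
798 hashes to 2, h2=9; 2 taken → place at 0.
13 hashes to 1; slot 1 is free → place at 1.
877 hashes to 8; slot 8 is free → place at 8.
946 hashes to 6; slot 6 is free → place at 6.
501 hashes to 2, h2=2; 2 taken → place at 4.
168 hashes to 4, h2=9; 4,2,0 taken → place at 9.
Table: [798, 13, 820, —, 501, —, 946, —, 877, 168, —]

877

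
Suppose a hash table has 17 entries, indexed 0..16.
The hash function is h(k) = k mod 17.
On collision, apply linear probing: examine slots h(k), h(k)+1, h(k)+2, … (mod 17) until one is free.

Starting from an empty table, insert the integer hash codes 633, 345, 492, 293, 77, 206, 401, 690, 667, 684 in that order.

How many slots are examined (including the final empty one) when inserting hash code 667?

633 hashes to 4; slot 4 is free => place at 4.
345 hashes to 5; slot 5 is free => place at 5.
492 hashes to 16; slot 16 is free => place at 16.
293 hashes to 4; 4,5 taken => place at 6.
77 hashes to 9; slot 9 is free => place at 9.
206 hashes to 2; slot 2 is free => place at 2.
401 hashes to 10; slot 10 is free => place at 10.
690 hashes to 10; 10 taken => place at 11.
667 hashes to 4; 4,5,6 taken => place at 7.
684 hashes to 4; 4,5,6,7 taken => place at 8.
Table: [∅, ∅, 206, ∅, 633, 345, 293, 667, 684, 77, 401, 690, ∅, ∅, ∅, ∅, 492]

4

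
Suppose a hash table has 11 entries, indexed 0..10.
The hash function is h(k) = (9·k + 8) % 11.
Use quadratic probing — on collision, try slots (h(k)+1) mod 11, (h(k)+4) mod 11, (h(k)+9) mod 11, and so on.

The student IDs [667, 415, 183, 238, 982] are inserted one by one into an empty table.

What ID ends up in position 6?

183

667: h=5 → slot 5
415: h=3 → slot 3
183: h=5, probe 5,6 → slot 6
238: h=5, probe 5,6,9 → slot 9
982: h=2 → slot 2
Table: [—, —, 982, 415, —, 667, 183, —, —, 238, —]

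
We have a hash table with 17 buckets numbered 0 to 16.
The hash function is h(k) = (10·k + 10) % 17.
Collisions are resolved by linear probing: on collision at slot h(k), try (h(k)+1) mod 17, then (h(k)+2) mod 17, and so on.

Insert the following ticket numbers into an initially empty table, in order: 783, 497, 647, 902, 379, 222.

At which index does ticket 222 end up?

6

783: h=3 -> slot 3
497: h=16 -> slot 16
647: h=3, probe 3,4 -> slot 4
902: h=3, probe 3,4,5 -> slot 5
379: h=9 -> slot 9
222: h=3, probe 3,4,5,6 -> slot 6
Table: [., ., ., 783, 647, 902, 222, ., ., 379, ., ., ., ., ., ., 497]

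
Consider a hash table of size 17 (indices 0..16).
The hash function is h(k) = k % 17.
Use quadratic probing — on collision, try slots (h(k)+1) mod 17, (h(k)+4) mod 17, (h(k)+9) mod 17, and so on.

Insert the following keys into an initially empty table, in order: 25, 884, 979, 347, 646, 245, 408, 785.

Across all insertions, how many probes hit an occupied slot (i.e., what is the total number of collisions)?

5

Insert 25: h=8, slot 8 empty -> index 8.
Insert 884: h=0, slot 0 empty -> index 0.
Insert 979: h=10, slot 10 empty -> index 10.
Insert 347: h=7, slot 7 empty -> index 7.
Insert 646: h=0, slot 0 occupied -> index 1.
Insert 245: h=7, slots 7,8 occupied -> index 11.
Insert 408: h=0, slots 0,1 occupied -> index 4.
Insert 785: h=3, slot 3 empty -> index 3.
Table: [884, 646, ∅, 785, 408, ∅, ∅, 347, 25, ∅, 979, 245, ∅, ∅, ∅, ∅, ∅]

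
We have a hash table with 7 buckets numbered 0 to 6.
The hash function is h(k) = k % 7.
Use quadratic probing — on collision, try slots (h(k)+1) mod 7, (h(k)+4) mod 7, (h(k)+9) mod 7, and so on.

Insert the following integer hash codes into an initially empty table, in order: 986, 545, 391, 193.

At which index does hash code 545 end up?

0

986 hashes to 6; slot 6 is free => place at 6.
545 hashes to 6; 6 taken => place at 0.
391 hashes to 6; 6,0 taken => place at 3.
193 hashes to 4; slot 4 is free => place at 4.
Table: [545, ., ., 391, 193, ., 986]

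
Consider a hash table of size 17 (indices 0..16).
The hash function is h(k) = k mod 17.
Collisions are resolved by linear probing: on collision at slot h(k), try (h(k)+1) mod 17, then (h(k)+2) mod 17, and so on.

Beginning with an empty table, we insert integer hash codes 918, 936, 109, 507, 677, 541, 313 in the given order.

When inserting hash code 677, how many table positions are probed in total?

2

918 hashes to 0; slot 0 is free -> place at 0.
936 hashes to 1; slot 1 is free -> place at 1.
109 hashes to 7; slot 7 is free -> place at 7.
507 hashes to 14; slot 14 is free -> place at 14.
677 hashes to 14; 14 taken -> place at 15.
541 hashes to 14; 14,15 taken -> place at 16.
313 hashes to 7; 7 taken -> place at 8.
Table: [918, 936, -, -, -, -, -, 109, 313, -, -, -, -, -, 507, 677, 541]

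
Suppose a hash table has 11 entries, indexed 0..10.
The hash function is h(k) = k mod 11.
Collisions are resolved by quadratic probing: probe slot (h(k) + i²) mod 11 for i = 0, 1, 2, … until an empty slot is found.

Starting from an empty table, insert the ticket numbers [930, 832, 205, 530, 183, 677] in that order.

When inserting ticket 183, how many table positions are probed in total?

930 hashes to 6; slot 6 is free => place at 6.
832 hashes to 7; slot 7 is free => place at 7.
205 hashes to 7; 7 taken => place at 8.
530 hashes to 2; slot 2 is free => place at 2.
183 hashes to 7; 7,8 taken => place at 0.
677 hashes to 6; 6,7 taken => place at 10.
Table: [183, —, 530, —, —, —, 930, 832, 205, —, 677]

3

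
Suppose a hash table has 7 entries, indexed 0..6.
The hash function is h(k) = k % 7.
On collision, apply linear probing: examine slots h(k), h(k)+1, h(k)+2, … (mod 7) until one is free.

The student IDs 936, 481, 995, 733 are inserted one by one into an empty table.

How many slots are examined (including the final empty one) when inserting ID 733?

936: h=5 -> slot 5
481: h=5, probe 5,6 -> slot 6
995: h=1 -> slot 1
733: h=5, probe 5,6,0 -> slot 0
Table: [733, 995, -, -, -, 936, 481]

3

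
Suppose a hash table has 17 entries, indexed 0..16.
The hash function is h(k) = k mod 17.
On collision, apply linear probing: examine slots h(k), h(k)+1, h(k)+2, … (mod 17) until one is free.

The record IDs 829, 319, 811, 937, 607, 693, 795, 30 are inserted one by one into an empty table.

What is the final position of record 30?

829 hashes to 13; slot 13 is free => place at 13.
319 hashes to 13; 13 taken => place at 14.
811 hashes to 12; slot 12 is free => place at 12.
937 hashes to 2; slot 2 is free => place at 2.
607 hashes to 12; 12,13,14 taken => place at 15.
693 hashes to 13; 13,14,15 taken => place at 16.
795 hashes to 13; 13,14,15,16 taken => place at 0.
30 hashes to 13; 13,14,15,16,0 taken => place at 1.
Table: [795, 30, 937, —, —, —, —, —, —, —, —, —, 811, 829, 319, 607, 693]

1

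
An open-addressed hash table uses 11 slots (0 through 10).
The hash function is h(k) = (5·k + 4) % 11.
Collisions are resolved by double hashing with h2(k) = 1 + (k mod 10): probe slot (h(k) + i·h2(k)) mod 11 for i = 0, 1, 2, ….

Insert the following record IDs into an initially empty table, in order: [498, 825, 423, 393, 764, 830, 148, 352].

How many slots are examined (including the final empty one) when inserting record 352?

3

498 hashes to 8; slot 8 is free -> place at 8.
825 hashes to 4; slot 4 is free -> place at 4.
423 hashes to 7; slot 7 is free -> place at 7.
393 hashes to 0; slot 0 is free -> place at 0.
764 hashes to 7, h2=5; 7 taken -> place at 1.
830 hashes to 7, h2=1; 7,8 taken -> place at 9.
148 hashes to 7, h2=9; 7 taken -> place at 5.
352 hashes to 4, h2=3; 4,7 taken -> place at 10.
Table: [393, 764, _, _, 825, 148, _, 423, 498, 830, 352]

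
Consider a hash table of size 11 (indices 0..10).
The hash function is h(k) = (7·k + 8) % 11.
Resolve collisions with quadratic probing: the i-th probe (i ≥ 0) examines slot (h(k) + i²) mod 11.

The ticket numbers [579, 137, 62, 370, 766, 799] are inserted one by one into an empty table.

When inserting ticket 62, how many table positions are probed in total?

2

579 hashes to 2; slot 2 is free => place at 2.
137 hashes to 10; slot 10 is free => place at 10.
62 hashes to 2; 2 taken => place at 3.
370 hashes to 2; 2,3 taken => place at 6.
766 hashes to 2; 2,3,6 taken => place at 0.
799 hashes to 2; 2,3,6,0 taken => place at 7.
Table: [766, —, 579, 62, —, —, 370, 799, —, —, 137]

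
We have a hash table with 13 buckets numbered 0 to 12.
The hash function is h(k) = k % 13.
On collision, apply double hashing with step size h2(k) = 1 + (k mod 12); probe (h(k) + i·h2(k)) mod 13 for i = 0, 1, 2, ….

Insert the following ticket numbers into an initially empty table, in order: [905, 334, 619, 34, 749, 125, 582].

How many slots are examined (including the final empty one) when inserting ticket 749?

2

Insert 905: h=8, slot 8 empty => index 8.
Insert 334: h=9, slot 9 empty => index 9.
Insert 619: h=8, h2=8, slot 8 occupied => index 3.
Insert 34: h=8, h2=11, slot 8 occupied => index 6.
Insert 749: h=8, h2=6, slot 8 occupied => index 1.
Insert 125: h=8, h2=6, slots 8,1 occupied => index 7.
Insert 582: h=10, slot 10 empty => index 10.
Table: [-, 749, -, 619, -, -, 34, 125, 905, 334, 582, -, -]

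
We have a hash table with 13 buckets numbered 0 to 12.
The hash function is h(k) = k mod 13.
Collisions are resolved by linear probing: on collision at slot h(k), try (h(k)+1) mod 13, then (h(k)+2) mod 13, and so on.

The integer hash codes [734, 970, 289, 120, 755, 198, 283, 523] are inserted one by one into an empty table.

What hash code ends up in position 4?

Insert 734: h=6, slot 6 empty => index 6.
Insert 970: h=8, slot 8 empty => index 8.
Insert 289: h=3, slot 3 empty => index 3.
Insert 120: h=3, slot 3 occupied => index 4.
Insert 755: h=1, slot 1 empty => index 1.
Insert 198: h=3, slots 3,4 occupied => index 5.
Insert 283: h=10, slot 10 empty => index 10.
Insert 523: h=3, slots 3,4,5,6 occupied => index 7.
Table: [∅, 755, ∅, 289, 120, 198, 734, 523, 970, ∅, 283, ∅, ∅]

120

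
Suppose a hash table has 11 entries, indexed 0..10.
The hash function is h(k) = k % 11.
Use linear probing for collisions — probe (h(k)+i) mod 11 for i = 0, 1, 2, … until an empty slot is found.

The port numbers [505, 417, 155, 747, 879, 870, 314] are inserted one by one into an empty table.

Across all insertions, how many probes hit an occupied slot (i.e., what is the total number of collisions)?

11

Insert 505: h=10, slot 10 empty -> index 10.
Insert 417: h=10, slot 10 occupied -> index 0.
Insert 155: h=1, slot 1 empty -> index 1.
Insert 747: h=10, slots 10,0,1 occupied -> index 2.
Insert 879: h=10, slots 10,0,1,2 occupied -> index 3.
Insert 870: h=1, slots 1,2,3 occupied -> index 4.
Insert 314: h=6, slot 6 empty -> index 6.
Table: [417, 155, 747, 879, 870, -, 314, -, -, -, 505]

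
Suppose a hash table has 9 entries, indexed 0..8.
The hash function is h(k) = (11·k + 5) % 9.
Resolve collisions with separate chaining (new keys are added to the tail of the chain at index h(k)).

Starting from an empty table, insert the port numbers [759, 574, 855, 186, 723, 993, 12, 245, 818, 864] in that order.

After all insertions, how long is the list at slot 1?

Insert 759: h=2, bucket 2 empty → new chain.
Insert 574: h=1, bucket 1 empty → new chain.
Insert 855: h=5, bucket 5 empty → new chain.
Insert 186: h=8, bucket 8 empty → new chain.
Insert 723: h=2, bucket 2 nonempty → append to chain.
Insert 993: h=2, bucket 2 nonempty → append to chain.
Insert 12: h=2, bucket 2 nonempty → append to chain.
Insert 245: h=0, bucket 0 empty → new chain.
Insert 818: h=3, bucket 3 empty → new chain.
Insert 864: h=5, bucket 5 nonempty → append to chain.
Final buckets:
0: 245
1: 574
2: 759 -> 723 -> 993 -> 12
3: 818
4: _
5: 855 -> 864
6: _
7: _
8: 186

1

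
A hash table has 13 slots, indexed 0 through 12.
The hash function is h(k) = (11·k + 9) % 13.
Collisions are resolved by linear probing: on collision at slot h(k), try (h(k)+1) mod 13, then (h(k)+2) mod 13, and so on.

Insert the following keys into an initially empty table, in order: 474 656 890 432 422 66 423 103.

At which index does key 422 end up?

474: h=10 => slot 10
656: h=10, probe 10,11 => slot 11
890: h=10, probe 10,11,12 => slot 12
432: h=3 => slot 3
422: h=10, probe 10,11,12,0 => slot 0
66: h=7 => slot 7
423: h=8 => slot 8
103: h=11, probe 11,12,0,1 => slot 1
Table: [422, 103, ., 432, ., ., ., 66, 423, ., 474, 656, 890]

0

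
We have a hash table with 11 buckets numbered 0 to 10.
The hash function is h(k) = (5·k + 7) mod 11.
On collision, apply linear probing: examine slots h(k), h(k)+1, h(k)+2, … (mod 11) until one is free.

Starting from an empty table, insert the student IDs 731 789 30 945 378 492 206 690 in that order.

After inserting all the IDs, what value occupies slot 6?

492

731: h=10 => slot 10
789: h=3 => slot 3
30: h=3, probe 3,4 => slot 4
945: h=2 => slot 2
378: h=5 => slot 5
492: h=3, probe 3,4,5,6 => slot 6
206: h=3, probe 3,4,5,6,7 => slot 7
690: h=3, probe 3,4,5,6,7,8 => slot 8
Table: [-, -, 945, 789, 30, 378, 492, 206, 690, -, 731]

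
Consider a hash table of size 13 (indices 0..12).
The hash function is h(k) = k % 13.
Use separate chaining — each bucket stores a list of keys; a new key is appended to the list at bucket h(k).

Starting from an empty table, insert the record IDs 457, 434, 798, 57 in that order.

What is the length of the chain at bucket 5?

Insert 457: h=2, bucket 2 empty -> new chain.
Insert 434: h=5, bucket 5 empty -> new chain.
Insert 798: h=5, bucket 5 nonempty -> append to chain.
Insert 57: h=5, bucket 5 nonempty -> append to chain.
Final buckets:
0: —
1: —
2: 457
3: —
4: —
5: 434 -> 798 -> 57
6: —
7: —
8: —
9: —
10: —
11: —
12: —

3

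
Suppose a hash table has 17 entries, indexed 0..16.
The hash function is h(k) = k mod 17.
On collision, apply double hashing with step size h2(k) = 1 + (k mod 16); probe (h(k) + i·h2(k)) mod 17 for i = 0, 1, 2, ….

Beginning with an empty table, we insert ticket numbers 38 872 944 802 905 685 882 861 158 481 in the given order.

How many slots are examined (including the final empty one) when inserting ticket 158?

3

38 hashes to 4; slot 4 is free => place at 4.
872 hashes to 5; slot 5 is free => place at 5.
944 hashes to 9; slot 9 is free => place at 9.
802 hashes to 3; slot 3 is free => place at 3.
905 hashes to 4, h2=10; 4 taken => place at 14.
685 hashes to 5, h2=14; 5 taken => place at 2.
882 hashes to 15; slot 15 is free => place at 15.
861 hashes to 11; slot 11 is free => place at 11.
158 hashes to 5, h2=15; 5,3 taken => place at 1.
481 hashes to 5, h2=2; 5 taken => place at 7.
Table: [∅, 158, 685, 802, 38, 872, ∅, 481, ∅, 944, ∅, 861, ∅, ∅, 905, 882, ∅]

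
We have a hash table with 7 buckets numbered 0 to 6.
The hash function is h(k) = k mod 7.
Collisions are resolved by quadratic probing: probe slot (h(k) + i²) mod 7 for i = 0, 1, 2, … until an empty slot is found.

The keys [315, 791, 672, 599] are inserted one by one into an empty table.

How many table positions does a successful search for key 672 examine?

Insert 315: h=0, slot 0 empty -> index 0.
Insert 791: h=0, slot 0 occupied -> index 1.
Insert 672: h=0, slots 0,1 occupied -> index 4.
Insert 599: h=4, slot 4 occupied -> index 5.
Table: [315, 791, -, -, 672, 599, -]
Lookup 672: h=0, probe 0,1,4 → found at 4.

3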